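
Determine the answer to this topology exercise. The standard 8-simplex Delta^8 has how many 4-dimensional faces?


Delta^8 has 8+1 vertices. A 4-face is a choice of 4+1 vertices.
f_4 = C(8+1, 4+1) = C(9,5) = 126

126


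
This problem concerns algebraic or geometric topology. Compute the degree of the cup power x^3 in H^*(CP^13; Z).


|x| = 2 in H^*(CP^n).
|x^3| = 3 * |x| = 3 * 2 = 6

6


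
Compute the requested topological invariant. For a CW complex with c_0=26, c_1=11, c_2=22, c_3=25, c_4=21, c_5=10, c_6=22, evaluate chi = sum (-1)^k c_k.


chi = sum_k (-1)^k c_k.
= (-1)^0*26 + (-1)^1*11 + (-1)^2*22 + (-1)^3*25 + (-1)^4*21 + (-1)^5*10 + (-1)^6*22
= (26) + (-11) + (22) + (-25) + (21) + (-10) + (22)
= 45

45


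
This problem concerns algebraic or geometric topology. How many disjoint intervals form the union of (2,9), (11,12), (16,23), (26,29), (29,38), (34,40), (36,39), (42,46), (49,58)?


Sort and merge overlapping open intervals.
Merged: (2,9), (11,12), (16,23), (26,29), (29,40), (42,46), (49,58).
Number of components = 7

7


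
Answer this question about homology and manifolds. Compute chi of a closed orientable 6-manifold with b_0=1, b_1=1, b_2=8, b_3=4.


By Poincare duality b_k = b_{6-k}, so full Betti numbers: b_0=1, b_1=1, b_2=8, b_3=4, b_4=8, b_5=1, b_6=1.
chi = sum (-1)^k b_k = 12

12


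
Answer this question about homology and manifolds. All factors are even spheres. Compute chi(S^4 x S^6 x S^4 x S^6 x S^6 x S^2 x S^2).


chi is multiplicative: chi(X x Y) = chi(X) chi(Y).
Each even-dim sphere has chi = 2. There are 7 factors.
chi = 2^7 = 128

128


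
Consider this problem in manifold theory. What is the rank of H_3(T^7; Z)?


By the Kunneth formula, b_k(T^n) = C(n,k).
b_3(T^7) = C(7,3).
C(7,3) = 7!/(3!*4!) = 35

35


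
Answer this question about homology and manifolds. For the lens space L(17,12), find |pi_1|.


pi_1(L(p,q)) = Z/pZ for any q coprime to p.
|pi_1(L(17,12))| = 17

17


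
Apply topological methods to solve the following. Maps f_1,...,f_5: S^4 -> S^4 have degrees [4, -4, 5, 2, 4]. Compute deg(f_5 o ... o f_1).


Degree is multiplicative: deg(composition) = product of degrees.
= (4) * (-4) * (5) * (2) * (4) = -640

-640


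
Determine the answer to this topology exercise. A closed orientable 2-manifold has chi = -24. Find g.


chi = 2 - 2g for closed orientable surfaces.
-24 = 2 - 2g
2g = 2 - (-24) = 26
g = 13

13


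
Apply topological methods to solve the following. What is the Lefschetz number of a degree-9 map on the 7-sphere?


On S^7: L(f) = tr(f_0*) + (-1)^7 tr(f_7*) = 1 + (-1)^7 * deg(f).
L(f) = 1 + (-1)^7 * 9 = 1 + -9 = -8

-8


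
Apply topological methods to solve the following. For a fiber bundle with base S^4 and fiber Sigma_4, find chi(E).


chi(S^4) = 2 (n even), chi(Sigma_4) = 2 - 2*4 = -6.
chi(E) = 2 * (-6) = -12

-12


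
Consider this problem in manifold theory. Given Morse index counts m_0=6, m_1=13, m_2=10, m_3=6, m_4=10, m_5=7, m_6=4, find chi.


Morse theory: chi(M) = sum_k (-1)^k m_k where m_k = #(index-k critical points).
= (6) + (-13) + (10) + (-6) + (10) + (-7) + (4) = 4

4


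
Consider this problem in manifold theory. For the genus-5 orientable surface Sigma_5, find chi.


For a closed orientable surface of genus g: chi = 2 - 2g.
Here g = 5.
chi = 2 - 2*5 = 2 - 10 = -8

-8


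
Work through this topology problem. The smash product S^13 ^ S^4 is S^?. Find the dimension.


S^m ^ S^n = S^{m+n}.
k = 13 + 4 = 17

17


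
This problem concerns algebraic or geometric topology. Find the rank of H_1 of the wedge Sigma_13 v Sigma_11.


For a wedge: H_1(A v B) = H_1(A) + H_1(B).
b_1(Sigma_13) = 26, b_1(Sigma_11) = 22.
b_1 = 26 + 22 = 48

48


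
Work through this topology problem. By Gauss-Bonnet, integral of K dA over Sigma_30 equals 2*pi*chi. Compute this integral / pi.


Gauss-Bonnet: integral K dA = 2*pi*chi(M).
chi(Sigma_30) = 2 - 2*30 = -58.
(integral K dA)/pi = 2*chi = 2*(-58) = -116

-116


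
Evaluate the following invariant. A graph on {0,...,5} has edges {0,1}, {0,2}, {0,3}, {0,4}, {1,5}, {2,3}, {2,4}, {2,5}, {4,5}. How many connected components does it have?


Run DFS/union-find over 6 vertices.
V = 6, E = 9.
Number of components = 1

1


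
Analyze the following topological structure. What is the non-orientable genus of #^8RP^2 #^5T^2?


Since a >= 1, the sum is non-orientable; each T^2 can be replaced by RP^2 # RP^2 (since T^2#RP^2 = 3RP^2).
Total crosscaps k = 8 + 2*5 = 18.
Check via chi: chi = 8*1 + 5*0 - (8+5-1)*2 = -16 = 2 - k = -16. Consistent.

18


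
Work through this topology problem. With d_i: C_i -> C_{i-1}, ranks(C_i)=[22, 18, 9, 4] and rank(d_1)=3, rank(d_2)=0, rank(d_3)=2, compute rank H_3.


rank H_k = rank(ker d_k) - rank(im d_{k+1}).
rank(ker d_3) = rank(C_3) - rank(d_3) = 4 - 2 = 2.
rank(im d_{3+1}) = 0.
rank H_3 = 2 - 0 = 2

2


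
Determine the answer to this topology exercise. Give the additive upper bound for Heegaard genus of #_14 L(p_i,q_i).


Heegaard genus satisfies g(A#B) <= g(A) + g(B).
Each lens space has g = 1.
Upper bound: 14 * 1 = 14

14


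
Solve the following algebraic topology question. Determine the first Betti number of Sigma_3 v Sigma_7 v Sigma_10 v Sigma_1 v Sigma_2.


For a wedge X v Y: reduced H_k(X v Y) = H_k(X) + H_k(Y).
Each Sigma_g contributes b_1 = 2g.
b_1 = 6 + 14 + 20 + 2 + 4 = 46

46


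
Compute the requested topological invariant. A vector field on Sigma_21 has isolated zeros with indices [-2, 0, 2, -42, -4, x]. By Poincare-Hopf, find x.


Poincare-Hopf: sum of indices = chi(M).
chi(Sigma_21) = 2 - 2*21 = -40.
Sum of known indices = -46.
x = chi - (sum known) = -40 - (-46) = 6

6


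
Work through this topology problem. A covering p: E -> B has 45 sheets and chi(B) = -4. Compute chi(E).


For a finite covering: chi(E) = (number of sheets) * chi(B).
chi(E) = 45 * (-4) = -180

-180


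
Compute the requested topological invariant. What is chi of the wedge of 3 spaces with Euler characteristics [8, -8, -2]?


chi(A v B) = chi(A) + chi(B) - 1 (one point identified).
For 3 spaces: chi = (sum chi_i) - (3 - 1).
sum = -2; chi = -2 - 2 = -4

-4


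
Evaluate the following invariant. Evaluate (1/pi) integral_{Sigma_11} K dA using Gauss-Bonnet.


Gauss-Bonnet: integral K dA = 2*pi*chi(M).
chi(Sigma_11) = 2 - 2*11 = -20.
(integral K dA)/pi = 2*chi = 2*(-20) = -40

-40


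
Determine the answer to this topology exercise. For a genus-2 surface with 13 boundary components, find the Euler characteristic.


For a compact orientable surface with genus g and b boundary components: chi = 2 - 2g - b.
chi = 2 - 2*2 - 13 = 2 - 4 - 13 = -15

-15


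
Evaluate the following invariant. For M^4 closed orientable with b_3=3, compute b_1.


Poincare duality for closed orientable n-manifolds: b_k = b_{n-k}.
Here n = 4, so b_1 = b_3 = 3

3


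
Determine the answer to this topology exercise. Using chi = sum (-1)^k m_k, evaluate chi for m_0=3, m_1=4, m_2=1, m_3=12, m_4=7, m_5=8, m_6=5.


Morse theory: chi(M) = sum_k (-1)^k m_k where m_k = #(index-k critical points).
= (3) + (-4) + (1) + (-12) + (7) + (-8) + (5) = -8

-8


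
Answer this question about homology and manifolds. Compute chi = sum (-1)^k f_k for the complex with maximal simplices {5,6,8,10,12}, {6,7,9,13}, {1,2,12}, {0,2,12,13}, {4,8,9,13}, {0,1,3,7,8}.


Enumerate all faces; f-vector: f_0=13, f_1=39, f_2=33, f_3=13, f_4=2.
chi = sum (-1)^k f_k = -4

-4


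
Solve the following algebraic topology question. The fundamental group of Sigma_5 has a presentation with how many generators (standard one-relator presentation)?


Standard presentation: pi_1(Sigma_g) = <a_1,b_1,...,a_g,b_g | [a_1,b_1]...[a_g,b_g] = 1>.
Number of generators = 2g = 2*5 = 10

10


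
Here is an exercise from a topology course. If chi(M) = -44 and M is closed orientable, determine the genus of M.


chi = 2 - 2g for closed orientable surfaces.
-44 = 2 - 2g
2g = 2 - (-44) = 46
g = 23

23


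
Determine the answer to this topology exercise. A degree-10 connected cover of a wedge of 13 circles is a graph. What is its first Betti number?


Nielsen-Schreier: an index-n subgroup of F_r is free of rank 1 + n(r-1).
Equivalently: chi(cover) = n*chi(base); chi(vee_r S^1) = 1 - 13 = -12.
chi(E) = 10*(-12) = -120; rank = 1 - chi(E) = 1 - (-120) = 121.
rank = 1 + 10*(13-1) = 1 + 120 = 121

121


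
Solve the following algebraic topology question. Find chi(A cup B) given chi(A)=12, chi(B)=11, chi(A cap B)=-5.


chi(A cup B) = chi(A) + chi(B) - chi(A cap B)
= 12 + (11) - (-5)
= 28

28


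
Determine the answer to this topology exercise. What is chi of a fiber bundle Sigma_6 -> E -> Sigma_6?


For a fiber bundle F -> E -> B (with CW structure): chi(E) = chi(B) * chi(F).
chi(Sigma_6) = -10, chi(Sigma_6) = -10.
chi(E) = (-10) * (-10) = 100

100


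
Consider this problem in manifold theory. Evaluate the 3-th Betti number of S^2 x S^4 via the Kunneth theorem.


Each S^d has Poincare polynomial 1 + t^d.
The product S^2 x S^4 has Poincare polynomial prod(1+t^d_i).
Expanding: b_0=1, b_2=1, b_4=1, b_6=1.
b_3 = 0

0


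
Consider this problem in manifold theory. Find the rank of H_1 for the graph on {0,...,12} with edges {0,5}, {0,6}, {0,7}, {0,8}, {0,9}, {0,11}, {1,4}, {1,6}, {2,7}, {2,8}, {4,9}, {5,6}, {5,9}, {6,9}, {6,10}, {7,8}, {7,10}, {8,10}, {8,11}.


b_1 = E - V + (number of components).
E = 19, V = 13, components = 3.
b_1 = 19 - 13 + 3 = 9

9


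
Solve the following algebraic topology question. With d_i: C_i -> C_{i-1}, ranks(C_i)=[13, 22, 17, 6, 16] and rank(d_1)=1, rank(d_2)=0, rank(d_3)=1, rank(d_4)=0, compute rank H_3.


rank H_k = rank(ker d_k) - rank(im d_{k+1}).
rank(ker d_3) = rank(C_3) - rank(d_3) = 6 - 1 = 5.
rank(im d_{3+1}) = 0.
rank H_3 = 5 - 0 = 5

5


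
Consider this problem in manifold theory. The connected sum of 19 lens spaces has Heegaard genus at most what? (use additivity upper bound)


Heegaard genus satisfies g(A#B) <= g(A) + g(B).
Each lens space has g = 1.
Upper bound: 19 * 1 = 19

19


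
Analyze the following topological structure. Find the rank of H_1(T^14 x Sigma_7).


pi_1(A x B) = pi_1(A) x pi_1(B); rank of abelianization = b_1.
b_1(T^14) = 14, b_1(Sigma_7) = 2*7 = 14.
b_1(product) = 14 + 14 = 28

28


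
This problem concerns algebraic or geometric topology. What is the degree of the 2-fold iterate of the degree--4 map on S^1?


deg(f) = -4. Degree is multiplicative: deg(f^2) = (deg f)^2.
deg(f^2) = (-4)^2 = 16

16


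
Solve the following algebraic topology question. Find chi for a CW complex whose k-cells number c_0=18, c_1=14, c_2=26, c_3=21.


chi = sum_k (-1)^k c_k.
= (-1)^0*18 + (-1)^1*14 + (-1)^2*26 + (-1)^3*21
= (18) + (-14) + (26) + (-21)
= 9

9


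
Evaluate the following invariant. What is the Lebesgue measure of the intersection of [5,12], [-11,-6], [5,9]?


Intersection = [max(a_i), min(b_i)] = [5, -6].
Since 5 > -6, the intersection is empty.
Length = 0

0


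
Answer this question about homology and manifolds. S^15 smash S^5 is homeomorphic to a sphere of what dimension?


S^m ^ S^n = S^{m+n}.
k = 15 + 5 = 20

20


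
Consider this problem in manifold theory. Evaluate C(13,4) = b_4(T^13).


By the Kunneth formula, b_k(T^n) = C(n,k).
b_4(T^13) = C(13,4).
C(13,4) = 13!/(4!*9!) = 715

715


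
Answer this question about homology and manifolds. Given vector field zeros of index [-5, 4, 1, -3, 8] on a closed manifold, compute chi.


Poincare-Hopf: chi(M) = sum of indices of zeros.
chi = (-5) + (4) + (1) + (-3) + (8) = 5

5


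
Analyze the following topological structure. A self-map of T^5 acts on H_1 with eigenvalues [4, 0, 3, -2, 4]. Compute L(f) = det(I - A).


For a torus self-map: L(f) = det(I - A) where A acts on H_1.
L(f) = (1-4) * (1-0) * (1-3) * (1--2) * (1-4) = -3 * 1 * -2 * 3 * -3 = -54

-54


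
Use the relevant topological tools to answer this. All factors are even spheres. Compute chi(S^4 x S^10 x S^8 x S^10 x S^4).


chi is multiplicative: chi(X x Y) = chi(X) chi(Y).
Each even-dim sphere has chi = 2. There are 5 factors.
chi = 2^5 = 32

32


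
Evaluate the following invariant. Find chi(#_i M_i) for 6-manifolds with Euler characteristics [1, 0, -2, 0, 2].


For n-manifolds: chi(A#B) = chi(A) + chi(B) - chi(S^6).
chi(S^6) = 1 + (-1)^6 = 2.
chi(#) = (sum chi_i) - (5-1)*chi(S^6) = 1 - 4*2 = -7

-7


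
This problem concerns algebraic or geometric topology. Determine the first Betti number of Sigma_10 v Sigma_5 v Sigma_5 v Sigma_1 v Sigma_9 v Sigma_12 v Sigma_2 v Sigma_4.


For a wedge X v Y: reduced H_k(X v Y) = H_k(X) + H_k(Y).
Each Sigma_g contributes b_1 = 2g.
b_1 = 20 + 10 + 10 + 2 + 18 + 24 + 4 + 8 = 96

96


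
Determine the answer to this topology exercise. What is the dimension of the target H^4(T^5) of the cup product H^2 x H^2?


Cup product: H^p x H^q -> H^{p+q}; here p+q = 2+2 = 4.
rank H^k(T^n) = C(n,k).
C(5,4) = 5

5


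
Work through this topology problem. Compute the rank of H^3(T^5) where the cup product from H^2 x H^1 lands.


Cup product: H^p x H^q -> H^{p+q}; here p+q = 2+1 = 3.
rank H^k(T^n) = C(n,k).
C(5,3) = 10

10


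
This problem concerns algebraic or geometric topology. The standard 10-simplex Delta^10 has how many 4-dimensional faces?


Delta^10 has 10+1 vertices. A 4-face is a choice of 4+1 vertices.
f_4 = C(10+1, 4+1) = C(11,5) = 462

462


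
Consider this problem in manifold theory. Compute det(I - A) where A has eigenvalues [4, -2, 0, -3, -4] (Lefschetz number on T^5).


For a torus self-map: L(f) = det(I - A) where A acts on H_1.
L(f) = (1-4) * (1--2) * (1-0) * (1--3) * (1--4) = -3 * 3 * 1 * 4 * 5 = -180

-180


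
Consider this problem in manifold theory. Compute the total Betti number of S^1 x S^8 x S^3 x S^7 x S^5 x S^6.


Total Betti number is multiplicative under products.
Each S^d (d>=1) has total Betti number 2.
There are 6 sphere factors.
Total = 2^6 = 64

64


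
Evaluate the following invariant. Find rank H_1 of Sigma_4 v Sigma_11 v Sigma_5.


For a wedge X v Y: reduced H_k(X v Y) = H_k(X) + H_k(Y).
Each Sigma_g contributes b_1 = 2g.
b_1 = 8 + 22 + 10 = 40

40


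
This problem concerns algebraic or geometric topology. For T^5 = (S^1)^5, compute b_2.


By the Kunneth formula, b_k(T^n) = C(n,k).
b_2(T^5) = C(5,2).
C(5,2) = 5!/(2!*3!) = 10

10


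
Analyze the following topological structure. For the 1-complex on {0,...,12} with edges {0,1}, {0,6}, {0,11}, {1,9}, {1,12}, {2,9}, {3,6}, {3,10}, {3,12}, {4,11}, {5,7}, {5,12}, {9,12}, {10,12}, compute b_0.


Run DFS/union-find over 13 vertices.
V = 13, E = 14.
Number of components = 2

2


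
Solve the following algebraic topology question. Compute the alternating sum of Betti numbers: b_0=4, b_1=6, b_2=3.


chi = sum_k (-1)^k b_k.
= (4) + (-6) + (3)
= 1

1


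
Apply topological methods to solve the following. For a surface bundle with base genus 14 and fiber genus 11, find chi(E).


For a fiber bundle F -> E -> B (with CW structure): chi(E) = chi(B) * chi(F).
chi(Sigma_14) = -26, chi(Sigma_11) = -20.
chi(E) = (-26) * (-20) = 520

520


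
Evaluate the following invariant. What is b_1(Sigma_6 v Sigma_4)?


For a wedge: H_1(A v B) = H_1(A) + H_1(B).
b_1(Sigma_6) = 12, b_1(Sigma_4) = 8.
b_1 = 12 + 8 = 20

20


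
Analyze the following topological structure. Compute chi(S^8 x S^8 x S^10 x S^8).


chi is multiplicative: chi(X x Y) = chi(X) chi(Y).
Each even-dim sphere has chi = 2. There are 4 factors.
chi = 2^4 = 16

16


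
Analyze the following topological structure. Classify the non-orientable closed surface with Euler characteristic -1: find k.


chi = 2 - k for closed non-orientable surfaces with k crosscaps.
-1 = 2 - k
k = 2 - (-1) = 3

3


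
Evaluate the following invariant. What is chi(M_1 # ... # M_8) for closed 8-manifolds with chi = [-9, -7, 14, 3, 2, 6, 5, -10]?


For n-manifolds: chi(A#B) = chi(A) + chi(B) - chi(S^8).
chi(S^8) = 1 + (-1)^8 = 2.
chi(#) = (sum chi_i) - (8-1)*chi(S^8) = 4 - 7*2 = -10

-10


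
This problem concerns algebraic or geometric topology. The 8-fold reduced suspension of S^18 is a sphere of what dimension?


Each suspension raises dimension by 1: Sigma S^n = S^{n+1}.
Sigma^8 S^18 = S^{18+8} = S^26

26


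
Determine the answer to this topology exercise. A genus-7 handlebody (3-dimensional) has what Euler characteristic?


A genus-g handlebody deformation retracts to a wedge of g circles.
chi(vee_g S^1) = 1 - g.
chi(H_7) = 1 - 7 = -6

-6


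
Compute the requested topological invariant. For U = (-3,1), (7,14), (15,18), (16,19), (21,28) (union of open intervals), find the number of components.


Sort and merge overlapping open intervals.
Merged: (-3,1), (7,14), (15,19), (21,28).
Number of components = 4

4


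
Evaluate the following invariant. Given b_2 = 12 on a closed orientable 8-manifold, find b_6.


Poincare duality for closed orientable n-manifolds: b_k = b_{n-k}.
Here n = 8, so b_6 = b_2 = 12

12


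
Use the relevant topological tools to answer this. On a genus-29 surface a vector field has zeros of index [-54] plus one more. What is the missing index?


Poincare-Hopf: sum of indices = chi(M).
chi(Sigma_29) = 2 - 2*29 = -56.
Sum of known indices = -54.
x = chi - (sum known) = -56 - (-54) = -2

-2


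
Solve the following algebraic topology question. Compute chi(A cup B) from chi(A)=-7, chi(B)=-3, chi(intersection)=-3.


chi(A cup B) = chi(A) + chi(B) - chi(A cap B)
= -7 + (-3) - (-3)
= -7

-7


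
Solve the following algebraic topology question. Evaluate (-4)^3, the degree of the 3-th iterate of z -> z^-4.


deg(f) = -4. Degree is multiplicative: deg(f^3) = (deg f)^3.
deg(f^3) = (-4)^3 = -64

-64


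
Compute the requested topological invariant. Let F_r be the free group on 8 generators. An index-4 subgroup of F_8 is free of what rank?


Nielsen-Schreier: an index-n subgroup of F_r is free of rank 1 + n(r-1).
Equivalently: chi(cover) = n*chi(base); chi(vee_r S^1) = 1 - 8 = -7.
chi(E) = 4*(-7) = -28; rank = 1 - chi(E) = 1 - (-28) = 29.
rank = 1 + 4*(8-1) = 1 + 28 = 29

29


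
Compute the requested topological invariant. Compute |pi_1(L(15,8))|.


pi_1(L(p,q)) = Z/pZ for any q coprime to p.
|pi_1(L(15,8))| = 15

15


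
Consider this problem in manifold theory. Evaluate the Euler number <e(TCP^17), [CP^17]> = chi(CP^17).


For any closed oriented manifold, <e(TM),[M]> = chi(M).
chi(CP^17) = 17+1 = 18

18


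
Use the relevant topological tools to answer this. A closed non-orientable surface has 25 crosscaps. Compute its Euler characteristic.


For a non-orientable closed surface with k crosscaps: chi = 2 - k.
Here k = 25.
chi = 2 - 25 = -23

-23


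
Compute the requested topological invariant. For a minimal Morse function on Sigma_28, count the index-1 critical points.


A perfect Morse function has m_k = b_k.
For Sigma_28: b_0=1, b_1=2g=56, b_2=1.
Saddles m_1 = 2g = 56

56


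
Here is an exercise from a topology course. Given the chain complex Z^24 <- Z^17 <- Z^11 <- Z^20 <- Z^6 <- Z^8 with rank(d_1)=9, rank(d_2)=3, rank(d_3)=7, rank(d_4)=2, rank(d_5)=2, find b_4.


rank H_k = rank(ker d_k) - rank(im d_{k+1}).
rank(ker d_4) = rank(C_4) - rank(d_4) = 6 - 2 = 4.
rank(im d_{4+1}) = 2.
rank H_4 = 4 - 2 = 2

2


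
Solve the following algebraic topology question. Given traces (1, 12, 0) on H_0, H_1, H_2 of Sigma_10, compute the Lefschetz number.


L(f) = tr(f_0*) - tr(f_1*) + tr(f_2*).
= 1 - (12) + (0)
= -11

-11


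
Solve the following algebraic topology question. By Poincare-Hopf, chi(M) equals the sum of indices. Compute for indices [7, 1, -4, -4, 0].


Poincare-Hopf: chi(M) = sum of indices of zeros.
chi = (7) + (1) + (-4) + (-4) + (0) = 0

0


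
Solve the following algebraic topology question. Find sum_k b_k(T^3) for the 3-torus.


b_k(T^3) = C(3,k), so the sum over k is sum_k C(3,k) = 2^3.
Total = 2^3 = 8

8


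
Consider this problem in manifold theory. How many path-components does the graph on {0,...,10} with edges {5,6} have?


Run DFS/union-find over 11 vertices.
V = 11, E = 1.
Number of components = 10

10


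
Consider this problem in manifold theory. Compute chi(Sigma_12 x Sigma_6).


chi(Sigma_12) = 2 - 2*12 = -22
chi(Sigma_6) = 2 - 2*6 = -10
chi(product) = (-22) * (-10) = 220

220


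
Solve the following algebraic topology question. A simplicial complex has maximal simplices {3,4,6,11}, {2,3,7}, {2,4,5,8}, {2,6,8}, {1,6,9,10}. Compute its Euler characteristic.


Enumerate all faces; f-vector: f_0=11, f_1=23, f_2=14, f_3=3.
chi = sum (-1)^k f_k = -1

-1


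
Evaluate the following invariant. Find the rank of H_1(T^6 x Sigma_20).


pi_1(A x B) = pi_1(A) x pi_1(B); rank of abelianization = b_1.
b_1(T^6) = 6, b_1(Sigma_20) = 2*20 = 40.
b_1(product) = 6 + 40 = 46

46


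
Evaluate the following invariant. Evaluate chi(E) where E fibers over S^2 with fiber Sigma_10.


chi(S^2) = 2 (n even), chi(Sigma_10) = 2 - 2*10 = -18.
chi(E) = 2 * (-18) = -36

-36


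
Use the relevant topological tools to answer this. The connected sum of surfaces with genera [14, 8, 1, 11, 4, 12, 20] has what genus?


Genus is additive under connected sum of orientable surfaces.
g = 14 + 8 + 1 + 11 + 4 + 12 + 20 = 70

70


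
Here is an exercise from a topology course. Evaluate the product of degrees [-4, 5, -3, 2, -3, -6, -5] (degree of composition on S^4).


Degree is multiplicative: deg(composition) = product of degrees.
= (-4) * (5) * (-3) * (2) * (-3) * (-6) * (-5) = -10800

-10800


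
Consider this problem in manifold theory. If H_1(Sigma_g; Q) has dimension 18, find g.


For a closed orientable surface: b_1 = 2g.
18 = 2g
g = 18 / 2 = 9

9


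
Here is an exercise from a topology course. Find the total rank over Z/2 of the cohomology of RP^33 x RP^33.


dim H^*(RP^n; Z/2) = n+1 (one Z/2 in each degree 0..n).
Total Betti number is multiplicative.
Total = (33+1) * (33+1) = 34 * 34 = 1156

1156


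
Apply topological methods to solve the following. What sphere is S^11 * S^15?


Join of spheres: S^m * S^n = S^{m+n+1}.
dim = 11 + 15 + 1 = 27

27


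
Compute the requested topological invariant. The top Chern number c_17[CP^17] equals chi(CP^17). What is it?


For any closed oriented manifold, <e(TM),[M]> = chi(M).
chi(CP^17) = 17+1 = 18

18


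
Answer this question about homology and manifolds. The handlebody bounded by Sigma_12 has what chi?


A genus-g handlebody deformation retracts to a wedge of g circles.
chi(vee_g S^1) = 1 - g.
chi(H_12) = 1 - 12 = -11

-11


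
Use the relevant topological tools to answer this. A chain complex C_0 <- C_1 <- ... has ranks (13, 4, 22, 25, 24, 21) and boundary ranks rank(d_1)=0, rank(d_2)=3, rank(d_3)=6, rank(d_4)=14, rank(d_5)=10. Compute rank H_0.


rank H_k = rank(ker d_k) - rank(im d_{k+1}).
rank(ker d_0) = rank(C_0) - rank(d_0) = 13 - 0 = 13.
rank(im d_{0+1}) = 0.
rank H_0 = 13 - 0 = 13

13


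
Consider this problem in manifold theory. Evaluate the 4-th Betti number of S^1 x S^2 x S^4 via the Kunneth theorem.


Each S^d has Poincare polynomial 1 + t^d.
The product S^1 x S^2 x S^4 has Poincare polynomial prod(1+t^d_i).
Expanding: b_0=1, b_1=1, b_2=1, b_3=1, b_4=1, b_5=1, b_6=1, b_7=1.
b_4 = 1

1


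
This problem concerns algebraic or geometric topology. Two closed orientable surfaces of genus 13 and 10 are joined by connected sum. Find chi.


chi(Sigma_13) = 2 - 2*13 = -24
chi(Sigma_10) = 2 - 2*10 = -18
For surfaces: chi(A#B) = chi(A) + chi(B) - 2.
chi = -24 + -18 - 2 = -44

-44


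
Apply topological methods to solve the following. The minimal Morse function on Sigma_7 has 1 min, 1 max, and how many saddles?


A perfect Morse function has m_k = b_k.
For Sigma_7: b_0=1, b_1=2g=14, b_2=1.
Saddles m_1 = 2g = 14

14


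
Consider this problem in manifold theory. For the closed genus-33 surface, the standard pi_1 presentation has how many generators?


Standard presentation: pi_1(Sigma_g) = <a_1,b_1,...,a_g,b_g | [a_1,b_1]...[a_g,b_g] = 1>.
Number of generators = 2g = 2*33 = 66

66


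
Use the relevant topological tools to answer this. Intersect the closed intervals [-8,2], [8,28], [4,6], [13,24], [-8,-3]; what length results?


Intersection = [max(a_i), min(b_i)] = [13, -3].
Since 13 > -3, the intersection is empty.
Length = 0

0


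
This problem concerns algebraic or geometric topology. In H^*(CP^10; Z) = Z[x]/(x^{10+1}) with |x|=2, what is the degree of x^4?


|x| = 2 in H^*(CP^n).
|x^4| = 4 * |x| = 4 * 2 = 8

8


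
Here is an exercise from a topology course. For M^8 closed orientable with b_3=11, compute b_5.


Poincare duality for closed orientable n-manifolds: b_k = b_{n-k}.
Here n = 8, so b_5 = b_3 = 11

11


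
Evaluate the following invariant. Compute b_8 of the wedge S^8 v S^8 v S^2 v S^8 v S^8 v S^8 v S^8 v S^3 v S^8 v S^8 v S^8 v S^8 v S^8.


For a wedge of spheres, H_k (k>0) is free on one generator per sphere of dimension k.
Spheres of dimension 8: count = 11.
b_8 = 11

11


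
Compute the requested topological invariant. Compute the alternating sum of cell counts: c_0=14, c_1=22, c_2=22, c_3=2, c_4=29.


chi = sum_k (-1)^k c_k.
= (-1)^0*14 + (-1)^1*22 + (-1)^2*22 + (-1)^3*2 + (-1)^4*29
= (14) + (-22) + (22) + (-2) + (29)
= 41

41


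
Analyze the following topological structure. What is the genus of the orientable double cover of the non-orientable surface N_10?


chi(N_10) = 2 - 10 = -8.
Double cover: chi(Sigma_g) = 2 * chi(N_10) = 2*(-8) = -16.
2 - 2g = -16, so g = (2 - (-16))/2 = 18/2 = 9

9


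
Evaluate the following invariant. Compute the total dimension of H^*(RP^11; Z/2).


H^k(RP^11; Z/2) = Z/2 for each 0 <= k <= 11.
Total dimension = 11 + 1 = 12

12


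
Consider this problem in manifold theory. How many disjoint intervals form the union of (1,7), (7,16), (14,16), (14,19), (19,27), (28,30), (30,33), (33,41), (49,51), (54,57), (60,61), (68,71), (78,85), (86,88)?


Sort and merge overlapping open intervals.
Merged: (1,7), (7,19), (19,27), (28,30), (30,33), (33,41), (49,51), (54,57), (60,61), (68,71), (78,85), (86,88).
Number of components = 12

12


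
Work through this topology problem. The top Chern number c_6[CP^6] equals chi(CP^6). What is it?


For any closed oriented manifold, <e(TM),[M]> = chi(M).
chi(CP^6) = 6+1 = 7

7


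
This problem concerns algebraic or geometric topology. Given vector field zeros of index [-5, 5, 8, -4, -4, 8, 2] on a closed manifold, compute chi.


Poincare-Hopf: chi(M) = sum of indices of zeros.
chi = (-5) + (5) + (8) + (-4) + (-4) + (8) + (2) = 10

10


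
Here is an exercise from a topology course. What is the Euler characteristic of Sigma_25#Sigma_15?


chi(Sigma_25) = 2 - 2*25 = -48
chi(Sigma_15) = 2 - 2*15 = -28
For surfaces: chi(A#B) = chi(A) + chi(B) - 2.
chi = -48 + -28 - 2 = -78

-78


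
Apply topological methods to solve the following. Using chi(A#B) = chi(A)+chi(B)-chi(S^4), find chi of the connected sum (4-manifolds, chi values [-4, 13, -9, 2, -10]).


For n-manifolds: chi(A#B) = chi(A) + chi(B) - chi(S^4).
chi(S^4) = 1 + (-1)^4 = 2.
chi(#) = (sum chi_i) - (5-1)*chi(S^4) = -8 - 4*2 = -16

-16


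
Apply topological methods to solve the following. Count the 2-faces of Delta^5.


Delta^5 has 5+1 vertices. A 2-face is a choice of 2+1 vertices.
f_2 = C(5+1, 2+1) = C(6,3) = 20

20


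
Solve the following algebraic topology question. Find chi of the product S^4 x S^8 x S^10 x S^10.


chi is multiplicative: chi(X x Y) = chi(X) chi(Y).
Each even-dim sphere has chi = 2. There are 4 factors.
chi = 2^4 = 16

16


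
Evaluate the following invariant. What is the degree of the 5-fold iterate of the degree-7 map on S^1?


deg(f) = 7. Degree is multiplicative: deg(f^5) = (deg f)^5.
deg(f^5) = (7)^5 = 16807

16807


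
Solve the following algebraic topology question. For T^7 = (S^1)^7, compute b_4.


By the Kunneth formula, b_k(T^n) = C(n,k).
b_4(T^7) = C(7,4).
C(7,4) = 7!/(4!*3!) = 35

35


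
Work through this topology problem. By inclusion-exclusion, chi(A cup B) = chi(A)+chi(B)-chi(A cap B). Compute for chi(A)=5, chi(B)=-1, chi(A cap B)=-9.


chi(A cup B) = chi(A) + chi(B) - chi(A cap B)
= 5 + (-1) - (-9)
= 13

13


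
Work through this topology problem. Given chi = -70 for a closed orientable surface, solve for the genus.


chi = 2 - 2g for closed orientable surfaces.
-70 = 2 - 2g
2g = 2 - (-70) = 72
g = 36

36


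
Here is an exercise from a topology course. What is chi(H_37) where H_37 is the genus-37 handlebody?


A genus-g handlebody deformation retracts to a wedge of g circles.
chi(vee_g S^1) = 1 - g.
chi(H_37) = 1 - 37 = -36

-36


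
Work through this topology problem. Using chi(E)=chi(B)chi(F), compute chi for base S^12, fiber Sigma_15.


chi(S^12) = 2 (n even), chi(Sigma_15) = 2 - 2*15 = -28.
chi(E) = 2 * (-28) = -56

-56


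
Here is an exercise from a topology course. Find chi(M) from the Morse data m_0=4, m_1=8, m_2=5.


Morse theory: chi(M) = sum_k (-1)^k m_k where m_k = #(index-k critical points).
= (4) + (-8) + (5) = 1

1


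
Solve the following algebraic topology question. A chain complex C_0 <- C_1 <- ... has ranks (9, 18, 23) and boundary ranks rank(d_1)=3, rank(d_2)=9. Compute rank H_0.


rank H_k = rank(ker d_k) - rank(im d_{k+1}).
rank(ker d_0) = rank(C_0) - rank(d_0) = 9 - 0 = 9.
rank(im d_{0+1}) = 3.
rank H_0 = 9 - 3 = 6

6


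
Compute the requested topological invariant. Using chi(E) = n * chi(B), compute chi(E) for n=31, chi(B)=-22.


For a finite covering: chi(E) = (number of sheets) * chi(B).
chi(E) = 31 * (-22) = -682

-682


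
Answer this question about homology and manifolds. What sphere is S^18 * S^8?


Join of spheres: S^m * S^n = S^{m+n+1}.
dim = 18 + 8 + 1 = 27

27


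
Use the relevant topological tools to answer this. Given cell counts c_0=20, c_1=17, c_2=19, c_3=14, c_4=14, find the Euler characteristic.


chi = sum_k (-1)^k c_k.
= (-1)^0*20 + (-1)^1*17 + (-1)^2*19 + (-1)^3*14 + (-1)^4*14
= (20) + (-17) + (19) + (-14) + (14)
= 22

22


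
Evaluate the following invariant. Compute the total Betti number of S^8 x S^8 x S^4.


Total Betti number is multiplicative under products.
Each S^d (d>=1) has total Betti number 2.
There are 3 sphere factors.
Total = 2^3 = 8

8


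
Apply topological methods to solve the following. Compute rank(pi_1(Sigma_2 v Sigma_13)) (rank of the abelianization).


For a wedge: H_1(A v B) = H_1(A) + H_1(B).
b_1(Sigma_2) = 4, b_1(Sigma_13) = 26.
b_1 = 4 + 26 = 30

30


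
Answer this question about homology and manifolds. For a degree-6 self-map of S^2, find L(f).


On S^2: L(f) = tr(f_0*) + (-1)^2 tr(f_2*) = 1 + (-1)^2 * deg(f).
L(f) = 1 + (-1)^2 * 6 = 1 + 6 = 7

7


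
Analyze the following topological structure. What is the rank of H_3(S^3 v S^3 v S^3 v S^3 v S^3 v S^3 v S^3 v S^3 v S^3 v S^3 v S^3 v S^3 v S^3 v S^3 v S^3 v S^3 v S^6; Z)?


For a wedge of spheres, H_k (k>0) is free on one generator per sphere of dimension k.
Spheres of dimension 3: count = 16.
b_3 = 16

16


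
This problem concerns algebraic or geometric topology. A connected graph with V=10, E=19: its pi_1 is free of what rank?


For a connected graph: rank(pi_1) = b_1 = E - V + 1 = 1 - chi.
chi = V - E = 10 - 19 = -9.
rank = 1 - (-9) = 19 - 10 + 1 = 10

10


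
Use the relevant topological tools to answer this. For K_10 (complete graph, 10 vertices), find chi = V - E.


K_10: V = 10, E = C(10,2) = 45.
chi = V - E = 10 - 45 = -35

-35


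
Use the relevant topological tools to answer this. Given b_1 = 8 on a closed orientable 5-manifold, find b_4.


Poincare duality for closed orientable n-manifolds: b_k = b_{n-k}.
Here n = 5, so b_4 = b_1 = 8

8


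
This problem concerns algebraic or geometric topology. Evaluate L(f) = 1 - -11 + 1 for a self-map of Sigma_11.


L(f) = tr(f_0*) - tr(f_1*) + tr(f_2*).
= 1 - (-11) + (1)
= 13

13


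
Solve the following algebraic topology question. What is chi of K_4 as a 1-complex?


K_4: V = 4, E = C(4,2) = 6.
chi = V - E = 4 - 6 = -2

-2


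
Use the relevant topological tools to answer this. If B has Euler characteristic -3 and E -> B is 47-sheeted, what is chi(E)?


For a finite covering: chi(E) = (number of sheets) * chi(B).
chi(E) = 47 * (-3) = -141

-141


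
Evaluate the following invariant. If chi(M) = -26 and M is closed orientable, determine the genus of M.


chi = 2 - 2g for closed orientable surfaces.
-26 = 2 - 2g
2g = 2 - (-26) = 28
g = 14

14


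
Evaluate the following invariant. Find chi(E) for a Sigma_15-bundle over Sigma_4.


For a fiber bundle F -> E -> B (with CW structure): chi(E) = chi(B) * chi(F).
chi(Sigma_4) = -6, chi(Sigma_15) = -28.
chi(E) = (-6) * (-28) = 168

168


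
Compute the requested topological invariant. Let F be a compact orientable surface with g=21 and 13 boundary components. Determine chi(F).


For a compact orientable surface with genus g and b boundary components: chi = 2 - 2g - b.
chi = 2 - 2*21 - 13 = 2 - 42 - 13 = -53

-53


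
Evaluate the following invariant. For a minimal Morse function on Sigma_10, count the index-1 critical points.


A perfect Morse function has m_k = b_k.
For Sigma_10: b_0=1, b_1=2g=20, b_2=1.
Saddles m_1 = 2g = 20

20


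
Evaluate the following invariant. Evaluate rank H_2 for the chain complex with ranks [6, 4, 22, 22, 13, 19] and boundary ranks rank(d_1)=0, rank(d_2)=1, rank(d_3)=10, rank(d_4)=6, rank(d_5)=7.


rank H_k = rank(ker d_k) - rank(im d_{k+1}).
rank(ker d_2) = rank(C_2) - rank(d_2) = 22 - 1 = 21.
rank(im d_{2+1}) = 10.
rank H_2 = 21 - 10 = 11

11


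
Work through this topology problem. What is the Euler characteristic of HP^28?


HP^28 has one cell in each dimension 0, 4, ..., 4*28 (28+1 cells, all even-dim).
chi = 28 + 1 = 29

29


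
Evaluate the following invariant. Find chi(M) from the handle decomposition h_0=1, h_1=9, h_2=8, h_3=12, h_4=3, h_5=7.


Handles of index k contribute (-1)^k to chi (same as CW cells).
chi = (1) + (-9) + (8) + (-12) + (3) + (-7) = -16

-16


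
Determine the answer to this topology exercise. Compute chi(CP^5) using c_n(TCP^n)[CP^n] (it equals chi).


For any closed oriented manifold, <e(TM),[M]> = chi(M).
chi(CP^5) = 5+1 = 6

6


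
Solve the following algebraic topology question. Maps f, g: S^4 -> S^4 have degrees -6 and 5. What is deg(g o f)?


Degree is multiplicative under composition: deg(g o f) = deg(g) * deg(f).
= 5 * -6 = -30

-30


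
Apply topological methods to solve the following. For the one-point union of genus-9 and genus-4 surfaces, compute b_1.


For a wedge: H_1(A v B) = H_1(A) + H_1(B).
b_1(Sigma_9) = 18, b_1(Sigma_4) = 8.
b_1 = 18 + 8 = 26

26


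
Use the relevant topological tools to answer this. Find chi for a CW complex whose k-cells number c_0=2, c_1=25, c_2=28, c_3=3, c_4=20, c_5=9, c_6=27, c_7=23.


chi = sum_k (-1)^k c_k.
= (-1)^0*2 + (-1)^1*25 + (-1)^2*28 + (-1)^3*3 + (-1)^4*20 + (-1)^5*9 + (-1)^6*27 + (-1)^7*23
= (2) + (-25) + (28) + (-3) + (20) + (-9) + (27) + (-23)
= 17

17


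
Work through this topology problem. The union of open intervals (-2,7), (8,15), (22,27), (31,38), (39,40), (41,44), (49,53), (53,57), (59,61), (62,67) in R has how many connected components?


Sort and merge overlapping open intervals.
Merged: (-2,7), (8,15), (22,27), (31,38), (39,40), (41,44), (49,53), (53,57), (59,61), (62,67).
Number of components = 10

10


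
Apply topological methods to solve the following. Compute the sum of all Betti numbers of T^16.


b_k(T^16) = C(16,k), so the sum over k is sum_k C(16,k) = 2^16.
Total = 2^16 = 65536

65536


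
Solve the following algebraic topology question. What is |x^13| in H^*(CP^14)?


|x| = 2 in H^*(CP^n).
|x^13| = 13 * |x| = 13 * 2 = 26

26


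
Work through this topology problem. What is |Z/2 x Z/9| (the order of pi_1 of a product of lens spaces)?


pi_1(X x Y) = pi_1(X) x pi_1(Y).
pi_1(L(2,1)) = Z/2, pi_1(L(9,1)) = Z/9.
|Z/2 x Z/9| = 2 * 9 = 18

18


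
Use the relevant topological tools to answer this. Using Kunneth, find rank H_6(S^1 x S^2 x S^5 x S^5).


Each S^d has Poincare polynomial 1 + t^d.
The product S^1 x S^2 x S^5 x S^5 has Poincare polynomial prod(1+t^d_i).
Expanding: b_0=1, b_1=1, b_2=1, b_3=1, b_5=2, b_6=2, b_7=2, b_8=2, b_10=1, b_11=1, b_12=1, b_13=1.
b_6 = 2

2


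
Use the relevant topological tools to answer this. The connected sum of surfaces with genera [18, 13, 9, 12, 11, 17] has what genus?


Genus is additive under connected sum of orientable surfaces.
g = 18 + 13 + 9 + 12 + 11 + 17 = 80

80


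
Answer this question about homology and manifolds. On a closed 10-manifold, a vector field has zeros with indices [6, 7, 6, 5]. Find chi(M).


Poincare-Hopf: chi(M) = sum of indices of zeros.
chi = (6) + (7) + (6) + (5) = 24

24


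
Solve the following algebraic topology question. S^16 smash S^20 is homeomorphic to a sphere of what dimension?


S^m ^ S^n = S^{m+n}.
k = 16 + 20 = 36

36


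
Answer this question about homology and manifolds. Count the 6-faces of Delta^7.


Delta^7 has 7+1 vertices. A 6-face is a choice of 6+1 vertices.
f_6 = C(7+1, 6+1) = C(8,7) = 8

8


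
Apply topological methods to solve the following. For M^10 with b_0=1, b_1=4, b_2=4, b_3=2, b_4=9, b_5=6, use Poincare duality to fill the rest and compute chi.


By Poincare duality b_k = b_{10-k}, so full Betti numbers: b_0=1, b_1=4, b_2=4, b_3=2, b_4=9, b_5=6, b_6=9, b_7=2, b_8=4, b_9=4, b_10=1.
chi = sum (-1)^k b_k = 10

10


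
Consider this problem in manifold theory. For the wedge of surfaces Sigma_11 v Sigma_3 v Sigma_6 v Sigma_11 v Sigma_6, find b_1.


For a wedge X v Y: reduced H_k(X v Y) = H_k(X) + H_k(Y).
Each Sigma_g contributes b_1 = 2g.
b_1 = 22 + 6 + 12 + 22 + 12 = 74

74


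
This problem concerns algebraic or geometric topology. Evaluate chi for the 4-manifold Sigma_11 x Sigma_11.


chi(Sigma_11) = 2 - 2*11 = -20
chi(Sigma_11) = 2 - 2*11 = -20
chi(product) = (-20) * (-20) = 400

400


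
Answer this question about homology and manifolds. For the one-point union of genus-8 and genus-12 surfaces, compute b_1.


For a wedge: H_1(A v B) = H_1(A) + H_1(B).
b_1(Sigma_8) = 16, b_1(Sigma_12) = 24.
b_1 = 16 + 24 = 40

40


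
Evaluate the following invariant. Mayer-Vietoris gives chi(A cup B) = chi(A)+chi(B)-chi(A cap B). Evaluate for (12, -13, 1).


chi(A cup B) = chi(A) + chi(B) - chi(A cap B)
= 12 + (-13) - (1)
= -2

-2


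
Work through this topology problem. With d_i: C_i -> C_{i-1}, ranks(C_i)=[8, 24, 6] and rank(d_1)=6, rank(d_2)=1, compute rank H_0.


rank H_k = rank(ker d_k) - rank(im d_{k+1}).
rank(ker d_0) = rank(C_0) - rank(d_0) = 8 - 0 = 8.
rank(im d_{0+1}) = 6.
rank H_0 = 8 - 6 = 2

2


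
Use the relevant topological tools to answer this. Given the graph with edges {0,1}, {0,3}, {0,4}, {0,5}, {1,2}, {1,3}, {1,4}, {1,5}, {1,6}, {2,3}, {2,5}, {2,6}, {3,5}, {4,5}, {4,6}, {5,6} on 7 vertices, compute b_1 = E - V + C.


b_1 = E - V + (number of components).
E = 16, V = 7, components = 1.
b_1 = 16 - 7 + 1 = 10

10


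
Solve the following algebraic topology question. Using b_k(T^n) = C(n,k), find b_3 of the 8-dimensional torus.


By the Kunneth formula, b_k(T^n) = C(n,k).
b_3(T^8) = C(8,3).
C(8,3) = 8!/(3!*5!) = 56

56


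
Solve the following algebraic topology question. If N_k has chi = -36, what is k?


chi = 2 - k for closed non-orientable surfaces with k crosscaps.
-36 = 2 - k
k = 2 - (-36) = 38

38


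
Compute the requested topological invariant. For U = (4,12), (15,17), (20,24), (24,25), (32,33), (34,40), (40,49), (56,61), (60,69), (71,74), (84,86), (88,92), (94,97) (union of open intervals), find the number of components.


Sort and merge overlapping open intervals.
Merged: (4,12), (15,17), (20,24), (24,25), (32,33), (34,40), (40,49), (56,69), (71,74), (84,86), (88,92), (94,97).
Number of components = 12

12
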